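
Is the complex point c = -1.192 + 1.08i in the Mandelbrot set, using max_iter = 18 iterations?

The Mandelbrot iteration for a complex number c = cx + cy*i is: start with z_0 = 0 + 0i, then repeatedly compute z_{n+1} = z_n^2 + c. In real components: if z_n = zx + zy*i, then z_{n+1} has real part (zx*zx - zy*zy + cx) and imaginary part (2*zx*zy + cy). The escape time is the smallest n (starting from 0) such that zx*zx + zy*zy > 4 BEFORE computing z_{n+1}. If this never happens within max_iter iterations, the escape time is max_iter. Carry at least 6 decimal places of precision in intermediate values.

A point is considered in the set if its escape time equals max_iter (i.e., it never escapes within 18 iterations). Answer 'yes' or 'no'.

Answer: no

Derivation:
z_0 = 0 + 0i, c = -1.1920 + 1.0800i
Iter 1: z = -1.1920 + 1.0800i, |z|^2 = 2.5873
Iter 2: z = -0.9375 + -1.4947i, |z|^2 = 3.1132
Iter 3: z = -2.5472 + 3.8827i, |z|^2 = 21.5637
Escaped at iteration 3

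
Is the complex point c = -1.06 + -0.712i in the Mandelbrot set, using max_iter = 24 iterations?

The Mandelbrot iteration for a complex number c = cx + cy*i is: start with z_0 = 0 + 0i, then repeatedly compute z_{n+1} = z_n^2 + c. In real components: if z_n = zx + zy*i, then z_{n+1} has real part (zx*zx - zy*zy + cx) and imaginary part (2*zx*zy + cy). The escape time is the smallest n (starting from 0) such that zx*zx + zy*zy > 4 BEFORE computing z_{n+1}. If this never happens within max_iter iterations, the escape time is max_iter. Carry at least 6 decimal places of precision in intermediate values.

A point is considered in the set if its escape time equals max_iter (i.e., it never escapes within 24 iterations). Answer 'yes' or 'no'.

z_0 = 0 + 0i, c = -1.0600 + -0.7120i
Iter 1: z = -1.0600 + -0.7120i, |z|^2 = 1.6305
Iter 2: z = -0.4433 + 0.7974i, |z|^2 = 0.8325
Iter 3: z = -1.4994 + -1.4191i, |z|^2 = 4.2619
Escaped at iteration 3

Answer: no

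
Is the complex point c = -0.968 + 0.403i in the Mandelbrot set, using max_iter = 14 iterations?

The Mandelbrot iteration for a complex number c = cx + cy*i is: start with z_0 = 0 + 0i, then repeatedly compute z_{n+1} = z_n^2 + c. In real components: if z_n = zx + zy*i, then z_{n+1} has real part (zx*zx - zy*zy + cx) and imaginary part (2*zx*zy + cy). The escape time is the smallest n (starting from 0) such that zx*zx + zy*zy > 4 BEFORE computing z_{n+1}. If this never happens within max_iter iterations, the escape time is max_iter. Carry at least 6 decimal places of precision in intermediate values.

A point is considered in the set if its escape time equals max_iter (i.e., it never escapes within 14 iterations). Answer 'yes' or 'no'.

z_0 = 0 + 0i, c = -0.9680 + 0.4030i
Iter 1: z = -0.9680 + 0.4030i, |z|^2 = 1.0994
Iter 2: z = -0.1934 + -0.3772i, |z|^2 = 0.1797
Iter 3: z = -1.0729 + 0.5489i, |z|^2 = 1.4524
Iter 4: z = -0.1182 + -0.7748i, |z|^2 = 0.6143
Iter 5: z = -1.5543 + 0.5862i, |z|^2 = 2.7596
Iter 6: z = 1.1044 + -1.4192i, |z|^2 = 3.2338
Iter 7: z = -1.7623 + -2.7317i, |z|^2 = 10.5680
Escaped at iteration 7

Answer: no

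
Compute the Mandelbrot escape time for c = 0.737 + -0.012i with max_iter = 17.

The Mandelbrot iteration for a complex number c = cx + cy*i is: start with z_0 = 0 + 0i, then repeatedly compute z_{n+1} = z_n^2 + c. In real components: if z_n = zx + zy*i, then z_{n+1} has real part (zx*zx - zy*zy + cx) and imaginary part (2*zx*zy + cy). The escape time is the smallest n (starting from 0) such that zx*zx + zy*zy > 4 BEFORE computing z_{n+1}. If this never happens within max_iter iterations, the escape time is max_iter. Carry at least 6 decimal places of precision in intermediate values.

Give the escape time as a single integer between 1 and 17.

z_0 = 0 + 0i, c = 0.7370 + -0.0120i
Iter 1: z = 0.7370 + -0.0120i, |z|^2 = 0.5433
Iter 2: z = 1.2800 + -0.0297i, |z|^2 = 1.6393
Iter 3: z = 2.3746 + -0.0880i, |z|^2 = 5.6464
Escaped at iteration 3

Answer: 3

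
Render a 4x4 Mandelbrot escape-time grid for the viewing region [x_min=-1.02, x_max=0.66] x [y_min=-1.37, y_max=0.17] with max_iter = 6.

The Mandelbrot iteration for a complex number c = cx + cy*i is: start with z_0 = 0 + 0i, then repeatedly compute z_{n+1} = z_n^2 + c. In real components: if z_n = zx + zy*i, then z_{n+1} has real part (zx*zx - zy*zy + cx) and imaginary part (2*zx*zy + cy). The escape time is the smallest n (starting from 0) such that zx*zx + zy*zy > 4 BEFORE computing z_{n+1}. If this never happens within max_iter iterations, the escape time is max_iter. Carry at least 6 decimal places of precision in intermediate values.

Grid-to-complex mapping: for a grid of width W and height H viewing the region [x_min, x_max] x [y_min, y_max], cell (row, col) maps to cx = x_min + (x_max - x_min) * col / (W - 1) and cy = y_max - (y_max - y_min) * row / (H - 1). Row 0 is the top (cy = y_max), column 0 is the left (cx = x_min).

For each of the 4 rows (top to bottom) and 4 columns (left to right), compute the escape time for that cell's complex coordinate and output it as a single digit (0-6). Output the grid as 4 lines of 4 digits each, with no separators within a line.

Answer: 6664
6663
3552
2222

Derivation:
(row=0, col=0): c = -1.0200 + 0.1700i → escape time 6
(row=0, col=1): c = -0.4600 + 0.1700i → escape time 6
(row=0, col=2): c = 0.1000 + 0.1700i → escape time 6
(row=0, col=3): c = 0.6600 + 0.1700i → escape time 4
(row=1, col=0): c = -1.0200 + -0.3433i → escape time 6
(row=1, col=1): c = -0.4600 + -0.3433i → escape time 6
(row=1, col=2): c = 0.1000 + -0.3433i → escape time 6
(row=1, col=3): c = 0.6600 + -0.3433i → escape time 3
(row=2, col=0): c = -1.0200 + -0.8567i → escape time 3
(row=2, col=1): c = -0.4600 + -0.8567i → escape time 5
(row=2, col=2): c = 0.1000 + -0.8567i → escape time 5
(row=2, col=3): c = 0.6600 + -0.8567i → escape time 2
(row=3, col=0): c = -1.0200 + -1.3700i → escape time 2
(row=3, col=1): c = -0.4600 + -1.3700i → escape time 2
(row=3, col=2): c = 0.1000 + -1.3700i → escape time 2
(row=3, col=3): c = 0.6600 + -1.3700i → escape time 2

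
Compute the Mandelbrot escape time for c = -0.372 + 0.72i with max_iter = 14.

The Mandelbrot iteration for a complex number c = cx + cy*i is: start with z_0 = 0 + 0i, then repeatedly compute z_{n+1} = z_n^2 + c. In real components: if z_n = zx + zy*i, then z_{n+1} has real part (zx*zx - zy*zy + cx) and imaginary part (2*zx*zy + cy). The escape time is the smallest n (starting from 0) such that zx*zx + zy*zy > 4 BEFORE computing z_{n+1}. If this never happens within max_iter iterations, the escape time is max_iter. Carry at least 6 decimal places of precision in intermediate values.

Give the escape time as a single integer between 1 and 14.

Answer: 8

Derivation:
z_0 = 0 + 0i, c = -0.3720 + 0.7200i
Iter 1: z = -0.3720 + 0.7200i, |z|^2 = 0.6568
Iter 2: z = -0.7520 + 0.1843i, |z|^2 = 0.5995
Iter 3: z = 0.1596 + 0.4428i, |z|^2 = 0.2215
Iter 4: z = -0.5426 + 0.8613i, |z|^2 = 1.0362
Iter 5: z = -0.8194 + -0.2147i, |z|^2 = 0.7175
Iter 6: z = 0.2534 + 1.0718i, |z|^2 = 1.2130
Iter 7: z = -1.4566 + 1.2631i, |z|^2 = 3.7170
Iter 8: z = 0.1541 + -2.9596i, |z|^2 = 8.7831
Escaped at iteration 8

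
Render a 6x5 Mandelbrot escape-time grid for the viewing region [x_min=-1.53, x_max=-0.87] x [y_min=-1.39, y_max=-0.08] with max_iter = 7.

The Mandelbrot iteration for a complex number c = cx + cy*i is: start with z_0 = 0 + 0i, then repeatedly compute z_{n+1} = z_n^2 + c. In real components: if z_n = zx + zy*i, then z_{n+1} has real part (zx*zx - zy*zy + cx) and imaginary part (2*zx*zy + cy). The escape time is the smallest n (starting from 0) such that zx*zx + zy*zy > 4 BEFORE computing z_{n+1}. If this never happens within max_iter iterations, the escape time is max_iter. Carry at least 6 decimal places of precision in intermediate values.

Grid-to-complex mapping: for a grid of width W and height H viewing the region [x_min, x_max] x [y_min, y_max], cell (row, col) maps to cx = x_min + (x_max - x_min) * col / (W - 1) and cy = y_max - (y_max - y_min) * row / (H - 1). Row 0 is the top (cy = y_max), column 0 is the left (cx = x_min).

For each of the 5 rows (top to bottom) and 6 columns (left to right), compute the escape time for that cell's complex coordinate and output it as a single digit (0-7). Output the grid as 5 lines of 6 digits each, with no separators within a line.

(row=0, col=0): c = -1.5300 + -0.0800i → escape time 7
(row=0, col=1): c = -1.3980 + -0.0800i → escape time 7
(row=0, col=2): c = -1.2660 + -0.0800i → escape time 7
(row=0, col=3): c = -1.1340 + -0.0800i → escape time 7
(row=0, col=4): c = -1.0020 + -0.0800i → escape time 7
(row=0, col=5): c = -0.8700 + -0.0800i → escape time 7
(row=1, col=0): c = -1.5300 + -0.4075i → escape time 4
(row=1, col=1): c = -1.3980 + -0.4075i → escape time 4
(row=1, col=2): c = -1.2660 + -0.4075i → escape time 7
(row=1, col=3): c = -1.1340 + -0.4075i → escape time 7
(row=1, col=4): c = -1.0020 + -0.4075i → escape time 7
(row=1, col=5): c = -0.8700 + -0.4075i → escape time 7
(row=2, col=0): c = -1.5300 + -0.7350i → escape time 3
(row=2, col=1): c = -1.3980 + -0.7350i → escape time 3
(row=2, col=2): c = -1.2660 + -0.7350i → escape time 3
(row=2, col=3): c = -1.1340 + -0.7350i → escape time 3
(row=2, col=4): c = -1.0020 + -0.7350i → escape time 4
(row=2, col=5): c = -0.8700 + -0.7350i → escape time 4
(row=3, col=0): c = -1.5300 + -1.0625i → escape time 2
(row=3, col=1): c = -1.3980 + -1.0625i → escape time 3
(row=3, col=2): c = -1.2660 + -1.0625i → escape time 3
(row=3, col=3): c = -1.1340 + -1.0625i → escape time 3
(row=3, col=4): c = -1.0020 + -1.0625i → escape time 3
(row=3, col=5): c = -0.8700 + -1.0625i → escape time 3
(row=4, col=0): c = -1.5300 + -1.3900i → escape time 1
(row=4, col=1): c = -1.3980 + -1.3900i → escape time 2
(row=4, col=2): c = -1.2660 + -1.3900i → escape time 2
(row=4, col=3): c = -1.1340 + -1.3900i → escape time 2
(row=4, col=4): c = -1.0020 + -1.3900i → escape time 2
(row=4, col=5): c = -0.8700 + -1.3900i → escape time 2

Answer: 777777
447777
333344
233333
122222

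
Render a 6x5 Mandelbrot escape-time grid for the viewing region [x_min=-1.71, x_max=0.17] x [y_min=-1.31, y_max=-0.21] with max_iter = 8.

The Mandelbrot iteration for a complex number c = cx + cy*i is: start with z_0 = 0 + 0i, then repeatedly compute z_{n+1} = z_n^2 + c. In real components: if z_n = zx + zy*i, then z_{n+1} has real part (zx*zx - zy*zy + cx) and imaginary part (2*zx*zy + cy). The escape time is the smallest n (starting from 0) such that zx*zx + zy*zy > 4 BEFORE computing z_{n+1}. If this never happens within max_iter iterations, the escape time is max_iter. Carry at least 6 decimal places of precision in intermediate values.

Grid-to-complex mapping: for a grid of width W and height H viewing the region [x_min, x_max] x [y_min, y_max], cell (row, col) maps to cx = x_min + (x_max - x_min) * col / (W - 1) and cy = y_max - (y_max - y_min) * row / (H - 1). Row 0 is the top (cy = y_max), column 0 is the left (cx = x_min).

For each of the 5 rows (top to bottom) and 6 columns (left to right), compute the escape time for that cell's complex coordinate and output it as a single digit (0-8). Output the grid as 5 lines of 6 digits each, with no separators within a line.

(row=0, col=0): c = -1.7100 + -0.2100i → escape time 4
(row=0, col=1): c = -1.3340 + -0.2100i → escape time 7
(row=0, col=2): c = -0.9580 + -0.2100i → escape time 8
(row=0, col=3): c = -0.5820 + -0.2100i → escape time 8
(row=0, col=4): c = -0.2060 + -0.2100i → escape time 8
(row=0, col=5): c = 0.1700 + -0.2100i → escape time 8
(row=1, col=0): c = -1.7100 + -0.4850i → escape time 3
(row=1, col=1): c = -1.3340 + -0.4850i → escape time 4
(row=1, col=2): c = -0.9580 + -0.4850i → escape time 5
(row=1, col=3): c = -0.5820 + -0.4850i → escape time 8
(row=1, col=4): c = -0.2060 + -0.4850i → escape time 8
(row=1, col=5): c = 0.1700 + -0.4850i → escape time 8
(row=2, col=0): c = -1.7100 + -0.7600i → escape time 3
(row=2, col=1): c = -1.3340 + -0.7600i → escape time 3
(row=2, col=2): c = -0.9580 + -0.7600i → escape time 4
(row=2, col=3): c = -0.5820 + -0.7600i → escape time 5
(row=2, col=4): c = -0.2060 + -0.7600i → escape time 8
(row=2, col=5): c = 0.1700 + -0.7600i → escape time 6
(row=3, col=0): c = -1.7100 + -1.0350i → escape time 2
(row=3, col=1): c = -1.3340 + -1.0350i → escape time 3
(row=3, col=2): c = -0.9580 + -1.0350i → escape time 3
(row=3, col=3): c = -0.5820 + -1.0350i → escape time 4
(row=3, col=4): c = -0.2060 + -1.0350i → escape time 7
(row=3, col=5): c = 0.1700 + -1.0350i → escape time 4
(row=4, col=0): c = -1.7100 + -1.3100i → escape time 1
(row=4, col=1): c = -1.3340 + -1.3100i → escape time 2
(row=4, col=2): c = -0.9580 + -1.3100i → escape time 2
(row=4, col=3): c = -0.5820 + -1.3100i → escape time 3
(row=4, col=4): c = -0.2060 + -1.3100i → escape time 2
(row=4, col=5): c = 0.1700 + -1.3100i → escape time 2

Answer: 478888
345888
334586
233474
122322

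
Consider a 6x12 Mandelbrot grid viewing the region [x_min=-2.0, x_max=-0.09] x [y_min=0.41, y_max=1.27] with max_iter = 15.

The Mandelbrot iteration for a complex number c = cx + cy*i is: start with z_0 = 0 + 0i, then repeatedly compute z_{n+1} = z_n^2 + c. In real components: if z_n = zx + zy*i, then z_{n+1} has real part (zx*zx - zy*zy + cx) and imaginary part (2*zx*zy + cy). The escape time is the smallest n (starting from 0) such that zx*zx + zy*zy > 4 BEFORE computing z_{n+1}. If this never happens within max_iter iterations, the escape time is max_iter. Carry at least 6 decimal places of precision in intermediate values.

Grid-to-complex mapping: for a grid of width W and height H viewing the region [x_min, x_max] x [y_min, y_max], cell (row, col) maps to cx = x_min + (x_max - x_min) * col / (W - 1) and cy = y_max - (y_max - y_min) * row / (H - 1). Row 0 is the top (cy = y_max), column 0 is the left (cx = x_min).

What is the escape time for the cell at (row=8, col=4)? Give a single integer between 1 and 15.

Answer: 12

Derivation:
z_0 = 0 + 0i, c = -0.4720 + 0.6445i
Iter 1: z = -0.4720 + 0.6445i, |z|^2 = 0.6382
Iter 2: z = -0.6647 + 0.0361i, |z|^2 = 0.4431
Iter 3: z = -0.0315 + 0.5966i, |z|^2 = 0.3569
Iter 4: z = -0.8269 + 0.6069i, |z|^2 = 1.0521
Iter 5: z = -0.1566 + -0.3592i, |z|^2 = 0.1535
Iter 6: z = -0.5765 + 0.7570i, |z|^2 = 0.9054
Iter 7: z = -0.7128 + -0.2283i, |z|^2 = 0.5602
Iter 8: z = -0.0161 + 0.9700i, |z|^2 = 0.9411
Iter 9: z = -1.4126 + 0.6134i, |z|^2 = 2.3716
Iter 10: z = 1.1472 + -1.0883i, |z|^2 = 2.5005
Iter 11: z = -0.3404 + -1.8525i, |z|^2 = 3.5476
Iter 12: z = -3.7879 + 1.9056i, |z|^2 = 17.9794
Escaped at iteration 12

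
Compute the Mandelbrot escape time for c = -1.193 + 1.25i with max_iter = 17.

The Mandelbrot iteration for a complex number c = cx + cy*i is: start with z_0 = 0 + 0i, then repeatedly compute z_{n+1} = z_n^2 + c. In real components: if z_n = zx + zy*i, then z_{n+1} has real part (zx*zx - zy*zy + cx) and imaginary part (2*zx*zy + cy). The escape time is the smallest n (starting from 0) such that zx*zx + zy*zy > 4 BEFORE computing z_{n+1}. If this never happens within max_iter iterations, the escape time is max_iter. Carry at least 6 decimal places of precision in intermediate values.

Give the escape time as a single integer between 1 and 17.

z_0 = 0 + 0i, c = -1.1930 + 1.2500i
Iter 1: z = -1.1930 + 1.2500i, |z|^2 = 2.9857
Iter 2: z = -1.3323 + -1.7325i, |z|^2 = 4.7764
Escaped at iteration 2

Answer: 2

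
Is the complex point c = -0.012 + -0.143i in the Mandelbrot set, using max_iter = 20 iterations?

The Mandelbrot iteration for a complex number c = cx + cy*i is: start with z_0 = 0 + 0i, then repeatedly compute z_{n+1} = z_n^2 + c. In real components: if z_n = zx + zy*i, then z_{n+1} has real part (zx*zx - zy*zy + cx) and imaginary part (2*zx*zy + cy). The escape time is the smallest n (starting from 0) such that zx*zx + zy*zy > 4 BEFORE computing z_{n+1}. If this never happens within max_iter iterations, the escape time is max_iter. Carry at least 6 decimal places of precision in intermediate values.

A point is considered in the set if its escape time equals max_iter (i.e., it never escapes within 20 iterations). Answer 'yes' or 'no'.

z_0 = 0 + 0i, c = -0.0120 + -0.1430i
Iter 1: z = -0.0120 + -0.1430i, |z|^2 = 0.0206
Iter 2: z = -0.0323 + -0.1396i, |z|^2 = 0.0205
Iter 3: z = -0.0304 + -0.1340i, |z|^2 = 0.0189
Iter 4: z = -0.0290 + -0.1348i, |z|^2 = 0.0190
Iter 5: z = -0.0293 + -0.1352i, |z|^2 = 0.0191
Iter 6: z = -0.0294 + -0.1351i, |z|^2 = 0.0191
Iter 7: z = -0.0294 + -0.1351i, |z|^2 = 0.0191
Iter 8: z = -0.0294 + -0.1351i, |z|^2 = 0.0191
Iter 9: z = -0.0294 + -0.1351i, |z|^2 = 0.0191
Iter 10: z = -0.0294 + -0.1351i, |z|^2 = 0.0191
Iter 11: z = -0.0294 + -0.1351i, |z|^2 = 0.0191
Iter 12: z = -0.0294 + -0.1351i, |z|^2 = 0.0191
Iter 13: z = -0.0294 + -0.1351i, |z|^2 = 0.0191
Iter 14: z = -0.0294 + -0.1351i, |z|^2 = 0.0191
Iter 15: z = -0.0294 + -0.1351i, |z|^2 = 0.0191
Iter 16: z = -0.0294 + -0.1351i, |z|^2 = 0.0191
Iter 17: z = -0.0294 + -0.1351i, |z|^2 = 0.0191
Iter 18: z = -0.0294 + -0.1351i, |z|^2 = 0.0191
Iter 19: z = -0.0294 + -0.1351i, |z|^2 = 0.0191
Did not escape in 20 iterations → in set

Answer: yes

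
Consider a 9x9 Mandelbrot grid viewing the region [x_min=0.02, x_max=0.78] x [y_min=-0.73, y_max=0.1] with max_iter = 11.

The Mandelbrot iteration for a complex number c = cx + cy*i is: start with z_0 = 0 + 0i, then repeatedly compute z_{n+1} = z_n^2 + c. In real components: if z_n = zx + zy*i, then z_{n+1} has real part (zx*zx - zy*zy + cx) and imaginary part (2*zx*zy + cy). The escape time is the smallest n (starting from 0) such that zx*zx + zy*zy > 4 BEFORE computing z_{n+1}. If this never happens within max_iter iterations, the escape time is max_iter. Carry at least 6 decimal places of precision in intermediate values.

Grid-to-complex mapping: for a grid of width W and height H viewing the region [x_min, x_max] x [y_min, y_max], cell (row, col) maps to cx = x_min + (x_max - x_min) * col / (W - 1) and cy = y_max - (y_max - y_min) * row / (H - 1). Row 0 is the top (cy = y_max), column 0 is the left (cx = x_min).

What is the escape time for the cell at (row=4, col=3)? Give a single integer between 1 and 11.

z_0 = 0 + 0i, c = 0.3050 + -0.3150i
Iter 1: z = 0.3050 + -0.3150i, |z|^2 = 0.1922
Iter 2: z = 0.2988 + -0.5071i, |z|^2 = 0.3465
Iter 3: z = 0.1371 + -0.6181i, |z|^2 = 0.4008
Iter 4: z = -0.0582 + -0.4845i, |z|^2 = 0.2381
Iter 5: z = 0.0737 + -0.2586i, |z|^2 = 0.0723
Iter 6: z = 0.2436 + -0.3531i, |z|^2 = 0.1840
Iter 7: z = 0.2396 + -0.4870i, |z|^2 = 0.2946
Iter 8: z = 0.1252 + -0.5484i, |z|^2 = 0.3164
Iter 9: z = 0.0199 + -0.4524i, |z|^2 = 0.2050
Iter 10: z = 0.1008 + -0.3330i, |z|^2 = 0.1211

Answer: 11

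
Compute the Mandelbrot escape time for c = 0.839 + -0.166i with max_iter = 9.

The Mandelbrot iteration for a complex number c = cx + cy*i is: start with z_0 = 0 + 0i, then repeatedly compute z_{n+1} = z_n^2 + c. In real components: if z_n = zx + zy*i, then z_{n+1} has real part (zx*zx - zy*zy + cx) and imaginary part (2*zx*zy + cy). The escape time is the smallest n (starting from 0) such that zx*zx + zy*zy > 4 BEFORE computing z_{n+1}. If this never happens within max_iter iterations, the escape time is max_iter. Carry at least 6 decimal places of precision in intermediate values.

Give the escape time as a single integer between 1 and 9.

Answer: 3

Derivation:
z_0 = 0 + 0i, c = 0.8390 + -0.1660i
Iter 1: z = 0.8390 + -0.1660i, |z|^2 = 0.7315
Iter 2: z = 1.5154 + -0.4445i, |z|^2 = 2.4940
Iter 3: z = 2.9377 + -1.5133i, |z|^2 = 10.9202
Escaped at iteration 3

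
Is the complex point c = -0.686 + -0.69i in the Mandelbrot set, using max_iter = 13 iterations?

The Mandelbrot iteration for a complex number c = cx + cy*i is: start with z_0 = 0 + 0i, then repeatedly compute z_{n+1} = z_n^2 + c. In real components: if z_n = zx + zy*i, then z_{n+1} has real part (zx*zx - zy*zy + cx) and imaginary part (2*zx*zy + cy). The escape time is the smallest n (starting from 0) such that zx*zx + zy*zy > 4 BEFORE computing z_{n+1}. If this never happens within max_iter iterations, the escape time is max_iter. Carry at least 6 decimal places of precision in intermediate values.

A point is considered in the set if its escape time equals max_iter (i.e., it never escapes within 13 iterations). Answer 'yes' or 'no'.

Answer: no

Derivation:
z_0 = 0 + 0i, c = -0.6860 + -0.6900i
Iter 1: z = -0.6860 + -0.6900i, |z|^2 = 0.9467
Iter 2: z = -0.6915 + 0.2567i, |z|^2 = 0.5441
Iter 3: z = -0.2737 + -1.0450i, |z|^2 = 1.1669
Iter 4: z = -1.7031 + -0.1180i, |z|^2 = 2.9144
Iter 5: z = 2.2006 + -0.2882i, |z|^2 = 4.9257
Escaped at iteration 5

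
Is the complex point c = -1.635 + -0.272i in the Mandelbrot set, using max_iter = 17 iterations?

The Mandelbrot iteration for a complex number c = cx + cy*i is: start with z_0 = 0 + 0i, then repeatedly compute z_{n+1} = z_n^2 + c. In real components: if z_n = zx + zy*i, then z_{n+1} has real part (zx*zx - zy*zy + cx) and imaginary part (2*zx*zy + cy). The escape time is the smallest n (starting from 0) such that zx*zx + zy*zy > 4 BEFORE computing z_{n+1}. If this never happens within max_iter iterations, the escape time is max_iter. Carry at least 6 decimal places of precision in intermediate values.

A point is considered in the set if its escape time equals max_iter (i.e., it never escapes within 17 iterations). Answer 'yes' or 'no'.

Answer: no

Derivation:
z_0 = 0 + 0i, c = -1.6350 + -0.2720i
Iter 1: z = -1.6350 + -0.2720i, |z|^2 = 2.7472
Iter 2: z = 0.9642 + 0.6174i, |z|^2 = 1.3110
Iter 3: z = -1.0865 + 0.9187i, |z|^2 = 2.0245
Iter 4: z = -1.2986 + -2.2683i, |z|^2 = 6.8318
Escaped at iteration 4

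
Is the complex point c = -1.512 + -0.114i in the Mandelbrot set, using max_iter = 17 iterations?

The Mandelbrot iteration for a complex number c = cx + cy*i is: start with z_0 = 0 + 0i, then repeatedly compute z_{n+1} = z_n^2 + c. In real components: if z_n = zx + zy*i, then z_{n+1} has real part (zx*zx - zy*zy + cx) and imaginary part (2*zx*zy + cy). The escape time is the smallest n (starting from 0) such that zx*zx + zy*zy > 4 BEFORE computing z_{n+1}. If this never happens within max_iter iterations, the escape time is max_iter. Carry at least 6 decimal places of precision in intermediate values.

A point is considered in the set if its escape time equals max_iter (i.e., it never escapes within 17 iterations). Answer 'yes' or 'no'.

z_0 = 0 + 0i, c = -1.5120 + -0.1140i
Iter 1: z = -1.5120 + -0.1140i, |z|^2 = 2.2991
Iter 2: z = 0.7611 + 0.2307i, |z|^2 = 0.6326
Iter 3: z = -0.9859 + 0.2372i, |z|^2 = 1.0283
Iter 4: z = -0.5963 + -0.5818i, |z|^2 = 0.6941
Iter 5: z = -1.4949 + 0.5799i, |z|^2 = 2.5710
Iter 6: z = 0.3865 + -1.8477i, |z|^2 = 3.5634
Iter 7: z = -4.7765 + -1.5424i, |z|^2 = 25.1944
Escaped at iteration 7

Answer: no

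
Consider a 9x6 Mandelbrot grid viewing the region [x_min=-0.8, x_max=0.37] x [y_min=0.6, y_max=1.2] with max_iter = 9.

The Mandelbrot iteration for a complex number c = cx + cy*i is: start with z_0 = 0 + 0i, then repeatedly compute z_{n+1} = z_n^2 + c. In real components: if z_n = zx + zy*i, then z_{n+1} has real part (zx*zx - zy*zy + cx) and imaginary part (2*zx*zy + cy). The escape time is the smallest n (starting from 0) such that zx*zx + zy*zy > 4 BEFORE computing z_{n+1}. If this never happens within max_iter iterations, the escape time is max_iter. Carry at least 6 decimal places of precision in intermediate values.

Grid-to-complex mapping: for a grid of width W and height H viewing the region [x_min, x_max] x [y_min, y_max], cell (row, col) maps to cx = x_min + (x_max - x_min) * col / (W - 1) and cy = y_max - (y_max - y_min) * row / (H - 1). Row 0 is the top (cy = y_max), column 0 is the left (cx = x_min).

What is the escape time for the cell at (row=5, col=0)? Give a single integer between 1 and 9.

z_0 = 0 + 0i, c = -0.8000 + 0.6000i
Iter 1: z = -0.8000 + 0.6000i, |z|^2 = 1.0000
Iter 2: z = -0.5200 + -0.3600i, |z|^2 = 0.4000
Iter 3: z = -0.6592 + 0.9744i, |z|^2 = 1.3840
Iter 4: z = -1.3149 + -0.6846i, |z|^2 = 2.1977
Iter 5: z = 0.4602 + 2.4005i, |z|^2 = 5.9742
Escaped at iteration 5

Answer: 5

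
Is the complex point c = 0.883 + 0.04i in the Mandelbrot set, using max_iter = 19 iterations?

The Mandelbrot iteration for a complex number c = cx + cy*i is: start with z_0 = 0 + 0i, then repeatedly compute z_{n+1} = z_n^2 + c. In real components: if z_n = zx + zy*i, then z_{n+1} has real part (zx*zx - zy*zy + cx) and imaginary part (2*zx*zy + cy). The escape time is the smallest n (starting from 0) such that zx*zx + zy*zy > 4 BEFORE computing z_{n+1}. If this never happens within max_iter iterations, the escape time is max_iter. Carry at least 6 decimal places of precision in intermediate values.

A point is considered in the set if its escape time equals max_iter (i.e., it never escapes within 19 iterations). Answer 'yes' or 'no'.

z_0 = 0 + 0i, c = 0.8830 + 0.0400i
Iter 1: z = 0.8830 + 0.0400i, |z|^2 = 0.7813
Iter 2: z = 1.6611 + 0.1106i, |z|^2 = 2.7715
Iter 3: z = 3.6300 + 0.4076i, |z|^2 = 13.3428
Escaped at iteration 3

Answer: no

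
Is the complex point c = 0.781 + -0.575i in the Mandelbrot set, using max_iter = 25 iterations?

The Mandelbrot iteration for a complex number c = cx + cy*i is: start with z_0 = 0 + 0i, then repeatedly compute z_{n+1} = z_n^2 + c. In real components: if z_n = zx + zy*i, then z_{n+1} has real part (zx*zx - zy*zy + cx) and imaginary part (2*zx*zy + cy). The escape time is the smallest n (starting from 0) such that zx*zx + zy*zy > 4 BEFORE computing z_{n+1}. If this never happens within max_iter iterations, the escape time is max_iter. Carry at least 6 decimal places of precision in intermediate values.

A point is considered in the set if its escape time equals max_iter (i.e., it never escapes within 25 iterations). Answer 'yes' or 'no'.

Answer: no

Derivation:
z_0 = 0 + 0i, c = 0.7810 + -0.5750i
Iter 1: z = 0.7810 + -0.5750i, |z|^2 = 0.9406
Iter 2: z = 1.0603 + -1.4731i, |z|^2 = 3.2945
Iter 3: z = -0.2649 + -3.6991i, |z|^2 = 13.7533
Escaped at iteration 3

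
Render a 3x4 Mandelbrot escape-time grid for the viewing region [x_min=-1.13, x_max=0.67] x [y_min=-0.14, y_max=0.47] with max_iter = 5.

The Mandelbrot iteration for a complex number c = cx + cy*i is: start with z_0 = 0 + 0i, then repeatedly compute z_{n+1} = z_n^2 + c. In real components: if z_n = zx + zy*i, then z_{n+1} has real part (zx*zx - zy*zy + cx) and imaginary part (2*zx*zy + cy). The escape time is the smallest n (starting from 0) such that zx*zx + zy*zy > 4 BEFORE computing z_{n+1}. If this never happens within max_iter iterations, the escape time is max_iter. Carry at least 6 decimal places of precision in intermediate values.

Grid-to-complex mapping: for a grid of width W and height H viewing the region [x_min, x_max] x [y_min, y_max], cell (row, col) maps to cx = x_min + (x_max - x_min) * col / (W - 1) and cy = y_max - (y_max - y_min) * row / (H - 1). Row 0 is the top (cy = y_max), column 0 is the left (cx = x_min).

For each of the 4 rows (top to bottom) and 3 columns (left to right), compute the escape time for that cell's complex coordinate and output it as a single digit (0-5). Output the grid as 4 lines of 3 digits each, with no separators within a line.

Answer: 553
553
554
554

Derivation:
(row=0, col=0): c = -1.1300 + 0.4700i → escape time 5
(row=0, col=1): c = -0.2300 + 0.4700i → escape time 5
(row=0, col=2): c = 0.6700 + 0.4700i → escape time 3
(row=1, col=0): c = -1.1300 + 0.2667i → escape time 5
(row=1, col=1): c = -0.2300 + 0.2667i → escape time 5
(row=1, col=2): c = 0.6700 + 0.2667i → escape time 3
(row=2, col=0): c = -1.1300 + 0.0633i → escape time 5
(row=2, col=1): c = -0.2300 + 0.0633i → escape time 5
(row=2, col=2): c = 0.6700 + 0.0633i → escape time 4
(row=3, col=0): c = -1.1300 + -0.1400i → escape time 5
(row=3, col=1): c = -0.2300 + -0.1400i → escape time 5
(row=3, col=2): c = 0.6700 + -0.1400i → escape time 4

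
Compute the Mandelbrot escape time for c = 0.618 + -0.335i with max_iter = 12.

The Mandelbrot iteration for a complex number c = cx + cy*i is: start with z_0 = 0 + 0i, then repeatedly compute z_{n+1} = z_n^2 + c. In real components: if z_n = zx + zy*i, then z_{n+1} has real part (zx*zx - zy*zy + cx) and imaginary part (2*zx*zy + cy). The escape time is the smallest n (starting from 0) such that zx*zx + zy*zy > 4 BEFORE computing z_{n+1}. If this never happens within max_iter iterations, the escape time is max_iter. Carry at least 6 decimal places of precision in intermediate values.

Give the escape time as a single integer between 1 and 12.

z_0 = 0 + 0i, c = 0.6180 + -0.3350i
Iter 1: z = 0.6180 + -0.3350i, |z|^2 = 0.4941
Iter 2: z = 0.8877 + -0.7491i, |z|^2 = 1.3491
Iter 3: z = 0.8449 + -1.6649i, |z|^2 = 3.4857
Iter 4: z = -1.4399 + -3.1484i, |z|^2 = 11.9857
Escaped at iteration 4

Answer: 4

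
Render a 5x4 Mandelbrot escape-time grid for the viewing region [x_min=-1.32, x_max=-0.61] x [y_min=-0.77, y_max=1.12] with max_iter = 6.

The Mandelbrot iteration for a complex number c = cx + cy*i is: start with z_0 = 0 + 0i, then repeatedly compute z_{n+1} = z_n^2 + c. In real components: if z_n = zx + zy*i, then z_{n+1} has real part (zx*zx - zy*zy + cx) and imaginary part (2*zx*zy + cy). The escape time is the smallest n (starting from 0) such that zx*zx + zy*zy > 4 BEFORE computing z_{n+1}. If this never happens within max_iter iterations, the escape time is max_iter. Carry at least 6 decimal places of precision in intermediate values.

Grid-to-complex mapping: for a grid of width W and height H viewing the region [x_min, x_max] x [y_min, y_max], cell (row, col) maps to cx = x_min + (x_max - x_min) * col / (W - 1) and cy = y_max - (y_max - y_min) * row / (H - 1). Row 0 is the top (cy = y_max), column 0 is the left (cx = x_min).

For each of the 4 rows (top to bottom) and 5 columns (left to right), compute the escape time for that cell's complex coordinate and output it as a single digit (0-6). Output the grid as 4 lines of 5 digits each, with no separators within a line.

(row=0, col=0): c = -1.3200 + 1.1200i → escape time 2
(row=0, col=1): c = -1.1425 + 1.1200i → escape time 3
(row=0, col=2): c = -0.9650 + 1.1200i → escape time 3
(row=0, col=3): c = -0.7875 + 1.1200i → escape time 3
(row=0, col=4): c = -0.6100 + 1.1200i → escape time 3
(row=1, col=0): c = -1.3200 + 0.4900i → escape time 4
(row=1, col=1): c = -1.1425 + 0.4900i → escape time 5
(row=1, col=2): c = -0.9650 + 0.4900i → escape time 5
(row=1, col=3): c = -0.7875 + 0.4900i → escape time 6
(row=1, col=4): c = -0.6100 + 0.4900i → escape time 6
(row=2, col=0): c = -1.3200 + -0.1400i → escape time 6
(row=2, col=1): c = -1.1425 + -0.1400i → escape time 6
(row=2, col=2): c = -0.9650 + -0.1400i → escape time 6
(row=2, col=3): c = -0.7875 + -0.1400i → escape time 6
(row=2, col=4): c = -0.6100 + -0.1400i → escape time 6
(row=3, col=0): c = -1.3200 + -0.7700i → escape time 3
(row=3, col=1): c = -1.1425 + -0.7700i → escape time 3
(row=3, col=2): c = -0.9650 + -0.7700i → escape time 4
(row=3, col=3): c = -0.7875 + -0.7700i → escape time 4
(row=3, col=4): c = -0.6100 + -0.7700i → escape time 5

Answer: 23333
45566
66666
33445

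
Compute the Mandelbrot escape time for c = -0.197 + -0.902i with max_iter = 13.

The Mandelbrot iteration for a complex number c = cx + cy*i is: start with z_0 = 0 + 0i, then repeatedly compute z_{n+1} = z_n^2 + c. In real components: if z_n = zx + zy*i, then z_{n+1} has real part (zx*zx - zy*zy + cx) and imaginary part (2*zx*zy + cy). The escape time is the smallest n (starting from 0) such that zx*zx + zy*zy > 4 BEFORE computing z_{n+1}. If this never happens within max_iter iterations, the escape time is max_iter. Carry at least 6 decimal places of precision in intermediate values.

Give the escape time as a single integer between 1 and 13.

Answer: 9

Derivation:
z_0 = 0 + 0i, c = -0.1970 + -0.9020i
Iter 1: z = -0.1970 + -0.9020i, |z|^2 = 0.8524
Iter 2: z = -0.9718 + -0.5466i, |z|^2 = 1.2432
Iter 3: z = 0.4486 + 0.1604i, |z|^2 = 0.2270
Iter 4: z = -0.0215 + -0.7581i, |z|^2 = 0.5752
Iter 5: z = -0.7713 + -0.8694i, |z|^2 = 1.3507
Iter 6: z = -0.3581 + 0.4391i, |z|^2 = 0.3210
Iter 7: z = -0.2616 + -1.2165i, |z|^2 = 1.5482
Iter 8: z = -1.6084 + -0.2656i, |z|^2 = 2.6573
Iter 9: z = 2.3193 + -0.0477i, |z|^2 = 5.3812
Escaped at iteration 9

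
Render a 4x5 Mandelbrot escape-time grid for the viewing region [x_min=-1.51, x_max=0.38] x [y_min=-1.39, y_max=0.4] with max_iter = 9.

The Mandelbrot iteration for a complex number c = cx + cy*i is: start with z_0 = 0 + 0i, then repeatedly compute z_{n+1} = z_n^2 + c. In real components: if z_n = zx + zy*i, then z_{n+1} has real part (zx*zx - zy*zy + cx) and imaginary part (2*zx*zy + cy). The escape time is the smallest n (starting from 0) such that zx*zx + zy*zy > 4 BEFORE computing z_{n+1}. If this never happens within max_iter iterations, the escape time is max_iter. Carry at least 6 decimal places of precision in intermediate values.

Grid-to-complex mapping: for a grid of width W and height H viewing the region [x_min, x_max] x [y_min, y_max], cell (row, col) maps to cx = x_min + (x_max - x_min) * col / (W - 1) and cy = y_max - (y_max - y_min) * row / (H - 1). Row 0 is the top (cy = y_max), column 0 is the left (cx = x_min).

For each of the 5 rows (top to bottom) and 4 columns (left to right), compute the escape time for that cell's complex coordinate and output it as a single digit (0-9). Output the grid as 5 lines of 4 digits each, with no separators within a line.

(row=0, col=0): c = -1.5100 + 0.4000i → escape time 4
(row=0, col=1): c = -0.8800 + 0.4000i → escape time 7
(row=0, col=2): c = -0.2500 + 0.4000i → escape time 9
(row=0, col=3): c = 0.3800 + 0.4000i → escape time 9
(row=1, col=0): c = -1.5100 + -0.0475i → escape time 8
(row=1, col=1): c = -0.8800 + -0.0475i → escape time 9
(row=1, col=2): c = -0.2500 + -0.0475i → escape time 9
(row=1, col=3): c = 0.3800 + -0.0475i → escape time 7
(row=2, col=0): c = -1.5100 + -0.4950i → escape time 3
(row=2, col=1): c = -0.8800 + -0.4950i → escape time 5
(row=2, col=2): c = -0.2500 + -0.4950i → escape time 9
(row=2, col=3): c = 0.3800 + -0.4950i → escape time 8
(row=3, col=0): c = -1.5100 + -0.9425i → escape time 3
(row=3, col=1): c = -0.8800 + -0.9425i → escape time 3
(row=3, col=2): c = -0.2500 + -0.9425i → escape time 7
(row=3, col=3): c = 0.3800 + -0.9425i → escape time 3
(row=4, col=0): c = -1.5100 + -1.3900i → escape time 1
(row=4, col=1): c = -0.8800 + -1.3900i → escape time 2
(row=4, col=2): c = -0.2500 + -1.3900i → escape time 2
(row=4, col=3): c = 0.3800 + -1.3900i → escape time 2

Answer: 4799
8997
3598
3373
1222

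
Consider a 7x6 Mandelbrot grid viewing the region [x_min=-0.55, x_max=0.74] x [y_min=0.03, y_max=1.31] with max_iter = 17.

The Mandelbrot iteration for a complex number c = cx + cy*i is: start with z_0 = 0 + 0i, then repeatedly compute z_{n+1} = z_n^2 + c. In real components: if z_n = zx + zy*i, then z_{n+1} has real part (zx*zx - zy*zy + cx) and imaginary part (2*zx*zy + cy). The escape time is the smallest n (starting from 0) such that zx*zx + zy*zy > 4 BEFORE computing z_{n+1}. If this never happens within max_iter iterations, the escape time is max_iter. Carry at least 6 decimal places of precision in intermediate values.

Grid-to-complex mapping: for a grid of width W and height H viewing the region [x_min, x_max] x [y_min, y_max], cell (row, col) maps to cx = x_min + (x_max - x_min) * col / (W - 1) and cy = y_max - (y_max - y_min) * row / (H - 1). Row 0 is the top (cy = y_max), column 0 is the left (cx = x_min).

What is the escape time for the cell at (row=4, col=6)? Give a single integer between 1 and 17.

Answer: 3

Derivation:
z_0 = 0 + 0i, c = 0.7400 + 0.2860i
Iter 1: z = 0.7400 + 0.2860i, |z|^2 = 0.6294
Iter 2: z = 1.2058 + 0.7093i, |z|^2 = 1.9570
Iter 3: z = 1.6909 + 1.9965i, |z|^2 = 6.8451
Escaped at iteration 3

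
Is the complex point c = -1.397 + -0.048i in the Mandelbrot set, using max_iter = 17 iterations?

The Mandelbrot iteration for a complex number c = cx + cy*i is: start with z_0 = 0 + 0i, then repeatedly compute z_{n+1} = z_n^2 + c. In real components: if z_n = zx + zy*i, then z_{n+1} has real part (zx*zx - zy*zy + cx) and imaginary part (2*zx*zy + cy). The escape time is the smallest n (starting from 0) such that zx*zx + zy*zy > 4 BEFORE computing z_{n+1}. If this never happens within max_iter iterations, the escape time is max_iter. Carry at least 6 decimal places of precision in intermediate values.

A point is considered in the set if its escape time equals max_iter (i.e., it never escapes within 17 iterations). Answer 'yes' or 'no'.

z_0 = 0 + 0i, c = -1.3970 + -0.0480i
Iter 1: z = -1.3970 + -0.0480i, |z|^2 = 1.9539
Iter 2: z = 0.5523 + 0.0861i, |z|^2 = 0.3125
Iter 3: z = -1.0994 + 0.0471i, |z|^2 = 1.2108
Iter 4: z = -0.1906 + -0.1516i, |z|^2 = 0.0593
Iter 5: z = -1.3837 + 0.0098i, |z|^2 = 1.9146
Iter 6: z = 0.5174 + -0.0751i, |z|^2 = 0.2734
Iter 7: z = -1.1349 + -0.1257i, |z|^2 = 1.3039
Iter 8: z = -0.1247 + 0.2373i, |z|^2 = 0.0719
Iter 9: z = -1.4378 + -0.1072i, |z|^2 = 2.0787
Iter 10: z = 0.6587 + 0.2603i, |z|^2 = 0.5016
Iter 11: z = -1.0309 + 0.2949i, |z|^2 = 1.1497
Iter 12: z = -0.4212 + -0.6561i, |z|^2 = 0.6078
Iter 13: z = -1.6500 + 0.5047i, |z|^2 = 2.9771
Iter 14: z = 1.0707 + -1.7135i, |z|^2 = 4.0824
Escaped at iteration 14

Answer: no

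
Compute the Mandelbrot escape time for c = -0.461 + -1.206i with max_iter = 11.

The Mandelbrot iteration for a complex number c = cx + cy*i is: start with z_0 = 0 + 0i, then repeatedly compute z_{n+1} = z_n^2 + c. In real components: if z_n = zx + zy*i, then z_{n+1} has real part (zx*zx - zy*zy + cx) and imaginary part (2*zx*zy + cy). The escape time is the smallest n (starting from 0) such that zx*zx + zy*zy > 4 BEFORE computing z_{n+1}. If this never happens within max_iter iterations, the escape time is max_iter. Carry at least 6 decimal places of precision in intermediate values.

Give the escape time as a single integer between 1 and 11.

Answer: 3

Derivation:
z_0 = 0 + 0i, c = -0.4610 + -1.2060i
Iter 1: z = -0.4610 + -1.2060i, |z|^2 = 1.6670
Iter 2: z = -1.7029 + -0.0941i, |z|^2 = 2.9088
Iter 3: z = 2.4301 + -0.8856i, |z|^2 = 6.6896
Escaped at iteration 3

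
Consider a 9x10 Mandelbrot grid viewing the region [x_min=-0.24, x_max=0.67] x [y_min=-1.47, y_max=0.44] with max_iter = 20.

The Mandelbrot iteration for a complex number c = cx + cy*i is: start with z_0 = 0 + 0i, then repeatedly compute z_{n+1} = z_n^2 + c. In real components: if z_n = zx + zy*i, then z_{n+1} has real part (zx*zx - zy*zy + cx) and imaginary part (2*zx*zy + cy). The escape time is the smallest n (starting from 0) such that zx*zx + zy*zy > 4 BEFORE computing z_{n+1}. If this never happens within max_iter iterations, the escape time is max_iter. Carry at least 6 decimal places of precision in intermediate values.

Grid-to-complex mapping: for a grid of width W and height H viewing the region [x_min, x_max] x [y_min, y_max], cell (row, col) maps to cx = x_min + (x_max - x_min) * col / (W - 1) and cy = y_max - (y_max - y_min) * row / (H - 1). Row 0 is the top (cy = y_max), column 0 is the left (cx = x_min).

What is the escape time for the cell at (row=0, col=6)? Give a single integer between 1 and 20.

z_0 = 0 + 0i, c = 0.4425 + 0.4400i
Iter 1: z = 0.4425 + 0.4400i, |z|^2 = 0.3894
Iter 2: z = 0.4447 + 0.8294i, |z|^2 = 0.8857
Iter 3: z = -0.0476 + 1.1777i, |z|^2 = 1.3892
Iter 4: z = -0.9422 + 0.3278i, |z|^2 = 0.9951
Iter 5: z = 1.2227 + -0.1777i, |z|^2 = 1.5266
Iter 6: z = 1.9060 + 0.0055i, |z|^2 = 3.6328
Iter 7: z = 4.0752 + 0.4612i, |z|^2 = 16.8198
Escaped at iteration 7

Answer: 7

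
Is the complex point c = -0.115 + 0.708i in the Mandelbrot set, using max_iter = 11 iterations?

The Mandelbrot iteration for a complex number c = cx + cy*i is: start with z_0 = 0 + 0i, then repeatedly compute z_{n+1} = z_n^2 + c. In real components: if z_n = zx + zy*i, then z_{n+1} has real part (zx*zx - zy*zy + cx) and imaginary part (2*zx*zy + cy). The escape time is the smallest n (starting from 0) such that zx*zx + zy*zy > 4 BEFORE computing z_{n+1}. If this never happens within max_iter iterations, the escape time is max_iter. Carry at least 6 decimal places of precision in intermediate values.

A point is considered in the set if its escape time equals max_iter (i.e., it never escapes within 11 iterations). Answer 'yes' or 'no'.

Answer: yes

Derivation:
z_0 = 0 + 0i, c = -0.1150 + 0.7080i
Iter 1: z = -0.1150 + 0.7080i, |z|^2 = 0.5145
Iter 2: z = -0.6030 + 0.5452i, |z|^2 = 0.6609
Iter 3: z = -0.0485 + 0.0505i, |z|^2 = 0.0049
Iter 4: z = -0.1152 + 0.7031i, |z|^2 = 0.5076
Iter 5: z = -0.5961 + 0.5460i, |z|^2 = 0.6534
Iter 6: z = -0.0578 + 0.0571i, |z|^2 = 0.0066
Iter 7: z = -0.1149 + 0.7014i, |z|^2 = 0.5052
Iter 8: z = -0.5938 + 0.5468i, |z|^2 = 0.6515
Iter 9: z = -0.0614 + 0.0587i, |z|^2 = 0.0072
Iter 10: z = -0.1147 + 0.7008i, |z|^2 = 0.5043
Did not escape in 11 iterations → in set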